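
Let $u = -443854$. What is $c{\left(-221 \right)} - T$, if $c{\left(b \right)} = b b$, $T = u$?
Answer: $492695$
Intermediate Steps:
$T = -443854$
$c{\left(b \right)} = b^{2}$
$c{\left(-221 \right)} - T = \left(-221\right)^{2} - -443854 = 48841 + 443854 = 492695$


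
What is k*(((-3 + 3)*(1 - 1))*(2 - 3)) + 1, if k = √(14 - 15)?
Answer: 1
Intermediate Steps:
k = I (k = √(-1) = I ≈ 1.0*I)
k*(((-3 + 3)*(1 - 1))*(2 - 3)) + 1 = I*(((-3 + 3)*(1 - 1))*(2 - 3)) + 1 = I*((0*0)*(-1)) + 1 = I*(0*(-1)) + 1 = I*0 + 1 = 0 + 1 = 1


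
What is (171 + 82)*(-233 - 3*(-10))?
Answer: -51359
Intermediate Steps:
(171 + 82)*(-233 - 3*(-10)) = 253*(-233 + 30) = 253*(-203) = -51359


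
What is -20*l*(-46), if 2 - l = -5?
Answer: 6440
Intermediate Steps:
l = 7 (l = 2 - 1*(-5) = 2 + 5 = 7)
-20*l*(-46) = -20*7*(-46) = -140*(-46) = 6440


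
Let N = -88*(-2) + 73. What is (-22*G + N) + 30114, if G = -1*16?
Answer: 30715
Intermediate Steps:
G = -16
N = 249 (N = 176 + 73 = 249)
(-22*G + N) + 30114 = (-22*(-16) + 249) + 30114 = (352 + 249) + 30114 = 601 + 30114 = 30715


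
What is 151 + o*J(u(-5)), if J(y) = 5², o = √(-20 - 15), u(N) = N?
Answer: 151 + 25*I*√35 ≈ 151.0 + 147.9*I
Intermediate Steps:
o = I*√35 (o = √(-35) = I*√35 ≈ 5.9161*I)
J(y) = 25
151 + o*J(u(-5)) = 151 + (I*√35)*25 = 151 + 25*I*√35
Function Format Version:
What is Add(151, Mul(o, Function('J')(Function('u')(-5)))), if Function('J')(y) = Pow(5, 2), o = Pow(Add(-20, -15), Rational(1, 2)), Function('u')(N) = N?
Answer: Add(151, Mul(25, I, Pow(35, Rational(1, 2)))) ≈ Add(151.00, Mul(147.90, I))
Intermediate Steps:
o = Mul(I, Pow(35, Rational(1, 2))) (o = Pow(-35, Rational(1, 2)) = Mul(I, Pow(35, Rational(1, 2))) ≈ Mul(5.9161, I))
Function('J')(y) = 25
Add(151, Mul(o, Function('J')(Function('u')(-5)))) = Add(151, Mul(Mul(I, Pow(35, Rational(1, 2))), 25)) = Add(151, Mul(25, I, Pow(35, Rational(1, 2))))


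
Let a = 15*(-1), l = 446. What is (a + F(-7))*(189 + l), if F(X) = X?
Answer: -13970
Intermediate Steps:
a = -15
(a + F(-7))*(189 + l) = (-15 - 7)*(189 + 446) = -22*635 = -13970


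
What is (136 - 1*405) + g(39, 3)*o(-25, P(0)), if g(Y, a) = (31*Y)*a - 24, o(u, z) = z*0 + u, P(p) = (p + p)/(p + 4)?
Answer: -90344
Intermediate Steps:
P(p) = 2*p/(4 + p) (P(p) = (2*p)/(4 + p) = 2*p/(4 + p))
o(u, z) = u (o(u, z) = 0 + u = u)
g(Y, a) = -24 + 31*Y*a (g(Y, a) = 31*Y*a - 24 = -24 + 31*Y*a)
(136 - 1*405) + g(39, 3)*o(-25, P(0)) = (136 - 1*405) + (-24 + 31*39*3)*(-25) = (136 - 405) + (-24 + 3627)*(-25) = -269 + 3603*(-25) = -269 - 90075 = -90344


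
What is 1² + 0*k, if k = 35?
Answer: 1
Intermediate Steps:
1² + 0*k = 1² + 0*35 = 1 + 0 = 1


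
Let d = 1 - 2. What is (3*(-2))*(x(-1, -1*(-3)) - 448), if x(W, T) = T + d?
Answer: 2676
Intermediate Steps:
d = -1
x(W, T) = -1 + T (x(W, T) = T - 1 = -1 + T)
(3*(-2))*(x(-1, -1*(-3)) - 448) = (3*(-2))*((-1 - 1*(-3)) - 448) = -6*((-1 + 3) - 448) = -6*(2 - 448) = -6*(-446) = 2676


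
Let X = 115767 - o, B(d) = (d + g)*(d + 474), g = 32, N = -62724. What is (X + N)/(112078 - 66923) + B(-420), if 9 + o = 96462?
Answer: -189226194/9031 ≈ -20953.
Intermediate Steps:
o = 96453 (o = -9 + 96462 = 96453)
B(d) = (32 + d)*(474 + d) (B(d) = (d + 32)*(d + 474) = (32 + d)*(474 + d))
X = 19314 (X = 115767 - 1*96453 = 115767 - 96453 = 19314)
(X + N)/(112078 - 66923) + B(-420) = (19314 - 62724)/(112078 - 66923) + (15168 + (-420)² + 506*(-420)) = -43410/45155 + (15168 + 176400 - 212520) = -43410*1/45155 - 20952 = -8682/9031 - 20952 = -189226194/9031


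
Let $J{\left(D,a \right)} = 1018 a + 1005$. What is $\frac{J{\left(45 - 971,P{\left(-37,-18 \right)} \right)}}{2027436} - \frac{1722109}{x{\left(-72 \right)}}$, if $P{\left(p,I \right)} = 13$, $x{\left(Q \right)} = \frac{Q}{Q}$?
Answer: $- \frac{3491465768285}{2027436} \approx -1.7221 \cdot 10^{6}$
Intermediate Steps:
$x{\left(Q \right)} = 1$
$J{\left(D,a \right)} = 1005 + 1018 a$
$\frac{J{\left(45 - 971,P{\left(-37,-18 \right)} \right)}}{2027436} - \frac{1722109}{x{\left(-72 \right)}} = \frac{1005 + 1018 \cdot 13}{2027436} - \frac{1722109}{1} = \left(1005 + 13234\right) \frac{1}{2027436} - 1722109 = 14239 \cdot \frac{1}{2027436} - 1722109 = \frac{14239}{2027436} - 1722109 = - \frac{3491465768285}{2027436}$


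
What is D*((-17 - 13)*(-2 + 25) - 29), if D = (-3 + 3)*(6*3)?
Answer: 0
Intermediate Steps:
D = 0 (D = 0*18 = 0)
D*((-17 - 13)*(-2 + 25) - 29) = 0*((-17 - 13)*(-2 + 25) - 29) = 0*(-30*23 - 29) = 0*(-690 - 29) = 0*(-719) = 0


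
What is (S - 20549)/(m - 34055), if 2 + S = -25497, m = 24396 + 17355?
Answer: -2878/481 ≈ -5.9834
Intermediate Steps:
m = 41751
S = -25499 (S = -2 - 25497 = -25499)
(S - 20549)/(m - 34055) = (-25499 - 20549)/(41751 - 34055) = -46048/7696 = -46048*1/7696 = -2878/481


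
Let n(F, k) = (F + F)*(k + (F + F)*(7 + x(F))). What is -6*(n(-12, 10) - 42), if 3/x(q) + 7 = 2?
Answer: -102132/5 ≈ -20426.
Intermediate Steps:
x(q) = -⅗ (x(q) = 3/(-7 + 2) = 3/(-5) = 3*(-⅕) = -⅗)
n(F, k) = 2*F*(k + 64*F/5) (n(F, k) = (F + F)*(k + (F + F)*(7 - ⅗)) = (2*F)*(k + (2*F)*(32/5)) = (2*F)*(k + 64*F/5) = 2*F*(k + 64*F/5))
-6*(n(-12, 10) - 42) = -6*((⅖)*(-12)*(5*10 + 64*(-12)) - 42) = -6*((⅖)*(-12)*(50 - 768) - 42) = -6*((⅖)*(-12)*(-718) - 42) = -6*(17232/5 - 42) = -6*17022/5 = -102132/5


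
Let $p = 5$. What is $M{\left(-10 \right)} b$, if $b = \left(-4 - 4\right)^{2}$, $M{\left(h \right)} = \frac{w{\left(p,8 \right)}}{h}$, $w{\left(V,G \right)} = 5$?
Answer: $-32$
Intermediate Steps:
$M{\left(h \right)} = \frac{5}{h}$
$b = 64$ ($b = \left(-8\right)^{2} = 64$)
$M{\left(-10 \right)} b = \frac{5}{-10} \cdot 64 = 5 \left(- \frac{1}{10}\right) 64 = \left(- \frac{1}{2}\right) 64 = -32$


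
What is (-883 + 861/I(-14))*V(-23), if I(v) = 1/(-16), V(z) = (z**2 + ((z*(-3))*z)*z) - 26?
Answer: -542441636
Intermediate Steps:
V(z) = -26 + z**2 - 3*z**3 (V(z) = (z**2 + ((-3*z)*z)*z) - 26 = (z**2 + (-3*z**2)*z) - 26 = (z**2 - 3*z**3) - 26 = -26 + z**2 - 3*z**3)
I(v) = -1/16
(-883 + 861/I(-14))*V(-23) = (-883 + 861/(-1/16))*(-26 + (-23)**2 - 3*(-23)**3) = (-883 + 861*(-16))*(-26 + 529 - 3*(-12167)) = (-883 - 13776)*(-26 + 529 + 36501) = -14659*37004 = -542441636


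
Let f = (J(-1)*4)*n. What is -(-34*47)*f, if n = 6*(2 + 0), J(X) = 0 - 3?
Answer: -230112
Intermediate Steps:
J(X) = -3
n = 12 (n = 6*2 = 12)
f = -144 (f = -3*4*12 = -12*12 = -144)
-(-34*47)*f = -(-34*47)*(-144) = -(-1598)*(-144) = -1*230112 = -230112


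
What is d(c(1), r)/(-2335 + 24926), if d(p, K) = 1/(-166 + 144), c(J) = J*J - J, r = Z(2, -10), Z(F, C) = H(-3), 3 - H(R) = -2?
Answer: -1/497002 ≈ -2.0121e-6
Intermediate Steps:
H(R) = 5 (H(R) = 3 - 1*(-2) = 3 + 2 = 5)
Z(F, C) = 5
r = 5
c(J) = J² - J
d(p, K) = -1/22 (d(p, K) = 1/(-22) = -1/22)
d(c(1), r)/(-2335 + 24926) = -1/(22*(-2335 + 24926)) = -1/22/22591 = -1/22*1/22591 = -1/497002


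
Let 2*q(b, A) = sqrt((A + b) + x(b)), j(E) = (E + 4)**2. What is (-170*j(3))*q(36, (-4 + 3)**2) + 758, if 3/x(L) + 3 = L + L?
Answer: 758 - 8330*sqrt(4899)/23 ≈ -24592.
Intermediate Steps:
j(E) = (4 + E)**2
x(L) = 3/(-3 + 2*L) (x(L) = 3/(-3 + (L + L)) = 3/(-3 + 2*L))
q(b, A) = sqrt(A + b + 3/(-3 + 2*b))/2 (q(b, A) = sqrt((A + b) + 3/(-3 + 2*b))/2 = sqrt(A + b + 3/(-3 + 2*b))/2)
(-170*j(3))*q(36, (-4 + 3)**2) + 758 = (-170*(4 + 3)**2)*(sqrt((3 + (-3 + 2*36)*((-4 + 3)**2 + 36))/(-3 + 2*36))/2) + 758 = (-170*7**2)*(sqrt((3 + (-3 + 72)*((-1)**2 + 36))/(-3 + 72))/2) + 758 = (-170*49)*(sqrt((3 + 69*(1 + 36))/69)/2) + 758 = -4165*sqrt((3 + 69*37)/69) + 758 = -4165*sqrt((3 + 2553)/69) + 758 = -4165*sqrt((1/69)*2556) + 758 = -4165*sqrt(852/23) + 758 = -4165*2*sqrt(4899)/23 + 758 = -8330*sqrt(4899)/23 + 758 = 758 - 8330*sqrt(4899)/23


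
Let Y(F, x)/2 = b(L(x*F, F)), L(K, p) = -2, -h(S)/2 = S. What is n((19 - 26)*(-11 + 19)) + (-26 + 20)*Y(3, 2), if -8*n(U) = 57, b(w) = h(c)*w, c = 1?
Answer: -441/8 ≈ -55.125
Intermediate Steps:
h(S) = -2*S
b(w) = -2*w (b(w) = (-2*1)*w = -2*w)
Y(F, x) = 8 (Y(F, x) = 2*(-2*(-2)) = 2*4 = 8)
n(U) = -57/8 (n(U) = -⅛*57 = -57/8)
n((19 - 26)*(-11 + 19)) + (-26 + 20)*Y(3, 2) = -57/8 + (-26 + 20)*8 = -57/8 - 6*8 = -57/8 - 48 = -441/8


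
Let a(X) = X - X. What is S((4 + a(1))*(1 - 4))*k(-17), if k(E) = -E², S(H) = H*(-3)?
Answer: -10404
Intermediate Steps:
a(X) = 0
S(H) = -3*H
S((4 + a(1))*(1 - 4))*k(-17) = (-3*(4 + 0)*(1 - 4))*(-1*(-17)²) = (-12*(-3))*(-1*289) = -3*(-12)*(-289) = 36*(-289) = -10404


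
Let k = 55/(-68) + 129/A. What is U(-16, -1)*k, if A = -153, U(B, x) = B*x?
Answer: -1348/51 ≈ -26.431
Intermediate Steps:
k = -337/204 (k = 55/(-68) + 129/(-153) = 55*(-1/68) + 129*(-1/153) = -55/68 - 43/51 = -337/204 ≈ -1.6520)
U(-16, -1)*k = -16*(-1)*(-337/204) = 16*(-337/204) = -1348/51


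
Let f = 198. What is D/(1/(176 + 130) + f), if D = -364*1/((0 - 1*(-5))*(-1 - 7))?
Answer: 13923/302945 ≈ 0.045959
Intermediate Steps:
D = 91/10 (D = -364*(-1/(8*(0 + 5))) = -364/(5*(-8)) = -364/(-40) = -364*(-1/40) = 91/10 ≈ 9.1000)
D/(1/(176 + 130) + f) = (91/10)/(1/(176 + 130) + 198) = (91/10)/(1/306 + 198) = (91/10)/(60589/306) = (306/60589)*(91/10) = 13923/302945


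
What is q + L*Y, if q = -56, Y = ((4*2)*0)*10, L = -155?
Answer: -56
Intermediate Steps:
Y = 0 (Y = (8*0)*10 = 0*10 = 0)
q + L*Y = -56 - 155*0 = -56 + 0 = -56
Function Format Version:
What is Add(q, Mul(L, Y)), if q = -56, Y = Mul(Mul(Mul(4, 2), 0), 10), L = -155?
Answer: -56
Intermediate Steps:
Y = 0 (Y = Mul(Mul(8, 0), 10) = Mul(0, 10) = 0)
Add(q, Mul(L, Y)) = Add(-56, Mul(-155, 0)) = Add(-56, 0) = -56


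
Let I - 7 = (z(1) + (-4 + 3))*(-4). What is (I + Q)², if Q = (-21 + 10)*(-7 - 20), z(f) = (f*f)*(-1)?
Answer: 97344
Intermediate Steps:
z(f) = -f² (z(f) = f²*(-1) = -f²)
Q = 297 (Q = -11*(-27) = 297)
I = 15 (I = 7 + (-1*1² + (-4 + 3))*(-4) = 7 + (-1*1 - 1)*(-4) = 7 + (-1 - 1)*(-4) = 7 - 2*(-4) = 7 + 8 = 15)
(I + Q)² = (15 + 297)² = 312² = 97344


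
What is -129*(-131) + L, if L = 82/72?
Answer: 608405/36 ≈ 16900.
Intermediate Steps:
L = 41/36 (L = 82*(1/72) = 41/36 ≈ 1.1389)
-129*(-131) + L = -129*(-131) + 41/36 = 16899 + 41/36 = 608405/36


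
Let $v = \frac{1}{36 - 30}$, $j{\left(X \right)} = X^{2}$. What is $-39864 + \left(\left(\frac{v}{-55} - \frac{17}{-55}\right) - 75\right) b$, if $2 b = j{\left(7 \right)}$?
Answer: $- \frac{27518041}{660} \approx -41694.0$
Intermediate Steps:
$b = \frac{49}{2}$ ($b = \frac{7^{2}}{2} = \frac{1}{2} \cdot 49 = \frac{49}{2} \approx 24.5$)
$v = \frac{1}{6} \approx 0.16667$
$-39864 + \left(\left(\frac{v}{-55} - \frac{17}{-55}\right) - 75\right) b = -39864 + \left(\left(\frac{1}{6 \left(-55\right)} - \frac{17}{-55}\right) - 75\right) \frac{49}{2} = -39864 + \left(\left(\frac{1}{6} \left(- \frac{1}{55}\right) - - \frac{17}{55}\right) - 75\right) \frac{49}{2} = -39864 + \left(\left(- \frac{1}{330} + \frac{17}{55}\right) - 75\right) \frac{49}{2} = -39864 + \left(\frac{101}{330} - 75\right) \frac{49}{2} = -39864 - \frac{1207801}{660} = - \frac{27518041}{660}$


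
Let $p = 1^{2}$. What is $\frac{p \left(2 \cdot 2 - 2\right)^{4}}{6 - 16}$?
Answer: $- \frac{8}{5} \approx -1.6$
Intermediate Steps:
$p = 1$
$\frac{p \left(2 \cdot 2 - 2\right)^{4}}{6 - 16} = \frac{1 \left(2 \cdot 2 - 2\right)^{4}}{6 - 16} = \frac{1 \left(4 - 2\right)^{4}}{-10} = 1 \cdot 2^{4} \left(- \frac{1}{10}\right) = 1 \cdot 16 \left(- \frac{1}{10}\right) = 16 \left(- \frac{1}{10}\right) = - \frac{8}{5}$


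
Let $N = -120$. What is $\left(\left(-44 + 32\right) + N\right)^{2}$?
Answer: $17424$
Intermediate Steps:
$\left(\left(-44 + 32\right) + N\right)^{2} = \left(\left(-44 + 32\right) - 120\right)^{2} = \left(-12 - 120\right)^{2} = \left(-132\right)^{2} = 17424$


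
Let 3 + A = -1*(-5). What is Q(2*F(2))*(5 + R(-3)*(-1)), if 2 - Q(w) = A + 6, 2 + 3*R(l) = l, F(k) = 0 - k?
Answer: -40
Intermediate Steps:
A = 2 (A = -3 - 1*(-5) = -3 + 5 = 2)
F(k) = -k
R(l) = -⅔ + l/3
Q(w) = -6 (Q(w) = 2 - (2 + 6) = 2 - 1*8 = 2 - 8 = -6)
Q(2*F(2))*(5 + R(-3)*(-1)) = -6*(5 + (-⅔ + (⅓)*(-3))*(-1)) = -6*(5 + (-⅔ - 1)*(-1)) = -6*(5 - 5/3*(-1)) = -6*(5 + 5/3) = -6*20/3 = -40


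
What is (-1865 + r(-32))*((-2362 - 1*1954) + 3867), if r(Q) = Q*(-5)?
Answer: 765545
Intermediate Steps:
r(Q) = -5*Q
(-1865 + r(-32))*((-2362 - 1*1954) + 3867) = (-1865 - 5*(-32))*((-2362 - 1*1954) + 3867) = (-1865 + 160)*((-2362 - 1954) + 3867) = -1705*(-4316 + 3867) = -1705*(-449) = 765545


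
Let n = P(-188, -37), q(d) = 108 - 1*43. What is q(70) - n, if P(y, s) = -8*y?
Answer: -1439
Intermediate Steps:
q(d) = 65 (q(d) = 108 - 43 = 65)
n = 1504 (n = -8*(-188) = 1504)
q(70) - n = 65 - 1*1504 = 65 - 1504 = -1439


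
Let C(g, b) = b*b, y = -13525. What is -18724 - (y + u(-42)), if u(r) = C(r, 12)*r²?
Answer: -259215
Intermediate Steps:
C(g, b) = b²
u(r) = 144*r² (u(r) = 12²*r² = 144*r²)
-18724 - (y + u(-42)) = -18724 - (-13525 + 144*(-42)²) = -18724 - (-13525 + 144*1764) = -18724 - (-13525 + 254016) = -18724 - 1*240491 = -18724 - 240491 = -259215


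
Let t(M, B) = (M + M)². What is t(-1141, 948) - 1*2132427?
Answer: 3075097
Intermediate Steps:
t(M, B) = 4*M² (t(M, B) = (2*M)² = 4*M²)
t(-1141, 948) - 1*2132427 = 4*(-1141)² - 1*2132427 = 4*1301881 - 2132427 = 5207524 - 2132427 = 3075097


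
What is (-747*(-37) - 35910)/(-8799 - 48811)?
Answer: 8271/57610 ≈ 0.14357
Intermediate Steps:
(-747*(-37) - 35910)/(-8799 - 48811) = (27639 - 35910)/(-57610) = -8271*(-1/57610) = 8271/57610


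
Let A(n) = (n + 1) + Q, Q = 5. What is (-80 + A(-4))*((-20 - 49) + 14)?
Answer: 4290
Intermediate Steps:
A(n) = 6 + n (A(n) = (n + 1) + 5 = (1 + n) + 5 = 6 + n)
(-80 + A(-4))*((-20 - 49) + 14) = (-80 + (6 - 4))*((-20 - 49) + 14) = (-80 + 2)*(-69 + 14) = -78*(-55) = 4290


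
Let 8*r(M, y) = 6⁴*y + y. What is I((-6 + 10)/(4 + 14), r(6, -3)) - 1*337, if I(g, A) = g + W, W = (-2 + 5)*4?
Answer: -2923/9 ≈ -324.78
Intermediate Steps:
r(M, y) = 1297*y/8 (r(M, y) = (6⁴*y + y)/8 = (1296*y + y)/8 = (1297*y)/8 = 1297*y/8)
W = 12 (W = 3*4 = 12)
I(g, A) = 12 + g (I(g, A) = g + 12 = 12 + g)
I((-6 + 10)/(4 + 14), r(6, -3)) - 1*337 = (12 + (-6 + 10)/(4 + 14)) - 1*337 = (12 + 4/18) - 337 = (12 + 4*(1/18)) - 337 = (12 + 2/9) - 337 = 110/9 - 337 = -2923/9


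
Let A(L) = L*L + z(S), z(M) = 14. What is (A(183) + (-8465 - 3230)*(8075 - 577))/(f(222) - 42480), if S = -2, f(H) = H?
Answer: 87655607/42258 ≈ 2074.3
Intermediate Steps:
A(L) = 14 + L² (A(L) = L*L + 14 = L² + 14 = 14 + L²)
(A(183) + (-8465 - 3230)*(8075 - 577))/(f(222) - 42480) = ((14 + 183²) + (-8465 - 3230)*(8075 - 577))/(222 - 42480) = ((14 + 33489) - 11695*7498)/(-42258) = (33503 - 87689110)*(-1/42258) = -87655607*(-1/42258) = 87655607/42258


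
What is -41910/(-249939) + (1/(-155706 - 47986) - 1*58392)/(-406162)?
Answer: 2146688770709825/6892646959014552 ≈ 0.31145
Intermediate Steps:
-41910/(-249939) + (1/(-155706 - 47986) - 1*58392)/(-406162) = -41910*(-1/249939) + (1/(-203692) - 58392)*(-1/406162) = 13970/83313 + (-1/203692 - 58392)*(-1/406162) = 13970/83313 - 11893983265/203692*(-1/406162) = 13970/83313 + 11893983265/82731950104 = 2146688770709825/6892646959014552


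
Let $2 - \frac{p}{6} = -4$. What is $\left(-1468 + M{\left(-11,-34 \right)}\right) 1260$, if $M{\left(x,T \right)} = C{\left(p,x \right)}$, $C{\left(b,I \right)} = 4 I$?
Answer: $-1905120$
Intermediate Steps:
$p = 36$ ($p = 12 - -24 = 12 + 24 = 36$)
$M{\left(x,T \right)} = 4 x$
$\left(-1468 + M{\left(-11,-34 \right)}\right) 1260 = \left(-1468 + 4 \left(-11\right)\right) 1260 = \left(-1468 - 44\right) 1260 = \left(-1512\right) 1260 = -1905120$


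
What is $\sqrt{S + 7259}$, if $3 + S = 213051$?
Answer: $\sqrt{220307} \approx 469.37$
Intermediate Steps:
$S = 213048$ ($S = -3 + 213051 = 213048$)
$\sqrt{S + 7259} = \sqrt{213048 + 7259} = \sqrt{220307}$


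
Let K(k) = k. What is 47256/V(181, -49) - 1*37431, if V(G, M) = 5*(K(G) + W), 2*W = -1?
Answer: -67468443/1805 ≈ -37379.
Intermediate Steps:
W = -½ (W = (½)*(-1) = -½ ≈ -0.50000)
V(G, M) = -5/2 + 5*G (V(G, M) = 5*(G - ½) = 5*(-½ + G) = -5/2 + 5*G)
47256/V(181, -49) - 1*37431 = 47256/(-5/2 + 5*181) - 1*37431 = 47256/(-5/2 + 905) - 37431 = 47256/(1805/2) - 37431 = 47256*(2/1805) - 37431 = 94512/1805 - 37431 = -67468443/1805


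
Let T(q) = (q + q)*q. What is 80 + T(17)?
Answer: 658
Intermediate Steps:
T(q) = 2*q**2 (T(q) = (2*q)*q = 2*q**2)
80 + T(17) = 80 + 2*17**2 = 80 + 2*289 = 80 + 578 = 658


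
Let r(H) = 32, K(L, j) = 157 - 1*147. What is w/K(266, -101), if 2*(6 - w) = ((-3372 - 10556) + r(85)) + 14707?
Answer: -799/20 ≈ -39.950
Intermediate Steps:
K(L, j) = 10 (K(L, j) = 157 - 147 = 10)
w = -799/2 (w = 6 - (((-3372 - 10556) + 32) + 14707)/2 = 6 - ((-13928 + 32) + 14707)/2 = 6 - (-13896 + 14707)/2 = 6 - ½*811 = 6 - 811/2 = -799/2 ≈ -399.50)
w/K(266, -101) = -799/2/10 = -799/2*⅒ = -799/20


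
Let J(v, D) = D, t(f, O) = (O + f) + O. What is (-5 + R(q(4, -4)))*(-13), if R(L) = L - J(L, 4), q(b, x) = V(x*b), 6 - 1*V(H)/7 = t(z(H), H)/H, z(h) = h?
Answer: -156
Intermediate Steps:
t(f, O) = f + 2*O
V(H) = 21 (V(H) = 42 - 7*(H + 2*H)/H = 42 - 7*3*H/H = 42 - 7*3 = 42 - 21 = 21)
q(b, x) = 21
R(L) = -4 + L (R(L) = L - 1*4 = L - 4 = -4 + L)
(-5 + R(q(4, -4)))*(-13) = (-5 + (-4 + 21))*(-13) = (-5 + 17)*(-13) = 12*(-13) = -156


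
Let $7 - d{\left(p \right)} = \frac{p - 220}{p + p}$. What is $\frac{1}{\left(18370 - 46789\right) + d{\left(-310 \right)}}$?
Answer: $- \frac{62}{1761597} \approx -3.5195 \cdot 10^{-5}$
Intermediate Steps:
$d{\left(p \right)} = 7 - \frac{-220 + p}{2 p}$ ($d{\left(p \right)} = 7 - \frac{p - 220}{p + p} = 7 - \frac{-220 + p}{2 p}$)
$\frac{1}{\left(18370 - 46789\right) + d{\left(-310 \right)}} = \frac{1}{\left(18370 - 46789\right) + \left(\frac{13}{2} + \frac{110}{-310}\right)} = \frac{1}{\left(18370 - 46789\right) + \left(\frac{13}{2} + 110 \left(- \frac{1}{310}\right)\right)} = \frac{1}{-28419 + \left(\frac{13}{2} - \frac{11}{31}\right)} = \frac{1}{-28419 + \frac{381}{62}} = \frac{1}{- \frac{1761597}{62}} = - \frac{62}{1761597}$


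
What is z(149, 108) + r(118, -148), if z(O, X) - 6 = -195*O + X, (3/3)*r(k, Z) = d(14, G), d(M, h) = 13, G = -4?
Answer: -28928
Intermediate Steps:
r(k, Z) = 13
z(O, X) = 6 + X - 195*O (z(O, X) = 6 + (-195*O + X) = 6 + (X - 195*O) = 6 + X - 195*O)
z(149, 108) + r(118, -148) = (6 + 108 - 195*149) + 13 = (6 + 108 - 29055) + 13 = -28941 + 13 = -28928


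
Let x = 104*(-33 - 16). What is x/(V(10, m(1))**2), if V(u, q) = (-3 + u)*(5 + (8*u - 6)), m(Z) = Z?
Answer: -104/6241 ≈ -0.016664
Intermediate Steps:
V(u, q) = (-1 + 8*u)*(-3 + u) (V(u, q) = (-3 + u)*(5 + (-6 + 8*u)) = (-3 + u)*(-1 + 8*u) = (-1 + 8*u)*(-3 + u))
x = -5096 (x = 104*(-49) = -5096)
x/(V(10, m(1))**2) = -5096/(3 - 25*10 + 8*10**2)**2 = -5096/(3 - 250 + 8*100)**2 = -5096/(3 - 250 + 800)**2 = -5096/(553**2) = -5096/305809 = -5096*1/305809 = -104/6241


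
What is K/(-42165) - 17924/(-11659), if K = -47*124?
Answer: 823714112/491601735 ≈ 1.6756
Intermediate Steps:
K = -5828
K/(-42165) - 17924/(-11659) = -5828/(-42165) - 17924/(-11659) = -5828*(-1/42165) - 17924*(-1/11659) = 5828/42165 + 17924/11659 = 823714112/491601735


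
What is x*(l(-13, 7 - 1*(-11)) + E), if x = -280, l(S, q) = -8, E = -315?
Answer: 90440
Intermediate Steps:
x*(l(-13, 7 - 1*(-11)) + E) = -280*(-8 - 315) = -280*(-323) = 90440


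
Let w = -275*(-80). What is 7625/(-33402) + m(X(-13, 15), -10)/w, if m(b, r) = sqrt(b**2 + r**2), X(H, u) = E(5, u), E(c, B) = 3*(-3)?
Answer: -7625/33402 + sqrt(181)/22000 ≈ -0.22767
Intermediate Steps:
E(c, B) = -9
X(H, u) = -9
w = 22000
7625/(-33402) + m(X(-13, 15), -10)/w = 7625/(-33402) + sqrt((-9)**2 + (-10)**2)/22000 = 7625*(-1/33402) + sqrt(81 + 100)*(1/22000) = -7625/33402 + sqrt(181)*(1/22000) = -7625/33402 + sqrt(181)/22000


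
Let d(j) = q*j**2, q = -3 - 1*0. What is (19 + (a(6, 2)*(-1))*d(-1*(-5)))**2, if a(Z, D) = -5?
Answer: 126736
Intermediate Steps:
q = -3 (q = -3 + 0 = -3)
d(j) = -3*j**2
(19 + (a(6, 2)*(-1))*d(-1*(-5)))**2 = (19 + (-5*(-1))*(-3*(-1*(-5))**2))**2 = (19 + 5*(-3*5**2))**2 = (19 + 5*(-3*25))**2 = (19 + 5*(-75))**2 = (19 - 375)**2 = (-356)**2 = 126736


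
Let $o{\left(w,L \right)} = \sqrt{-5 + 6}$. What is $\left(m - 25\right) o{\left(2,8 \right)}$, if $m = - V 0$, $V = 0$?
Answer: $-25$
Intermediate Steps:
$o{\left(w,L \right)} = 1$ ($o{\left(w,L \right)} = \sqrt{1} = 1$)
$m = 0$ ($m = \left(-1\right) 0 \cdot 0 = 0 \cdot 0 = 0$)
$\left(m - 25\right) o{\left(2,8 \right)} = \left(0 - 25\right) 1 = \left(-25\right) 1 = -25$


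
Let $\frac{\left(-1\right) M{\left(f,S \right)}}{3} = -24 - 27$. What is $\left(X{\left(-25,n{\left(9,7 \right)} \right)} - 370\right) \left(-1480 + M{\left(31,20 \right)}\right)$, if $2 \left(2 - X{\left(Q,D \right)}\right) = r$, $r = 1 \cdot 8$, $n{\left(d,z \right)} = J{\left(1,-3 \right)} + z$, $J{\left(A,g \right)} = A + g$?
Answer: $493644$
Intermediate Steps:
$n{\left(d,z \right)} = -2 + z$ ($n{\left(d,z \right)} = \left(1 - 3\right) + z = -2 + z$)
$M{\left(f,S \right)} = 153$ ($M{\left(f,S \right)} = - 3 \left(-24 - 27\right) = \left(-3\right) \left(-51\right) = 153$)
$r = 8$
$X{\left(Q,D \right)} = -2$ ($X{\left(Q,D \right)} = 2 - 4 = -2$)
$\left(X{\left(-25,n{\left(9,7 \right)} \right)} - 370\right) \left(-1480 + M{\left(31,20 \right)}\right) = \left(-2 - 370\right) \left(-1480 + 153\right) = \left(-372\right) \left(-1327\right) = 493644$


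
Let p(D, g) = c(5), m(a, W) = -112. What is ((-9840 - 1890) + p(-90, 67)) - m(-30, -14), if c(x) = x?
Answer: -11613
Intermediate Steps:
p(D, g) = 5
((-9840 - 1890) + p(-90, 67)) - m(-30, -14) = ((-9840 - 1890) + 5) - 1*(-112) = (-11730 + 5) + 112 = -11725 + 112 = -11613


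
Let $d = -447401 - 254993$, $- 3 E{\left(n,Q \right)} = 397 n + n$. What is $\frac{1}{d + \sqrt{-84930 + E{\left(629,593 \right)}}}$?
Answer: $- \frac{1053591}{740036249420} - \frac{i \sqrt{378849}}{740036249420} \approx -1.4237 \cdot 10^{-6} - 8.3173 \cdot 10^{-10} i$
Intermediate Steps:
$E{\left(n,Q \right)} = - \frac{398 n}{3}$ ($E{\left(n,Q \right)} = - \frac{397 n + n}{3} = - \frac{398 n}{3}$)
$d = -702394$
$\frac{1}{d + \sqrt{-84930 + E{\left(629,593 \right)}}} = \frac{1}{-702394 + \sqrt{-84930 - \frac{250342}{3}}} = \frac{1}{-702394 + \sqrt{- \frac{505132}{3}}} = \frac{1}{-702394 + \frac{2 i \sqrt{378849}}{3}}$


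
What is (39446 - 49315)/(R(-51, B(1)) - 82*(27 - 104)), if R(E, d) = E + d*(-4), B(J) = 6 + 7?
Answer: -9869/6211 ≈ -1.5890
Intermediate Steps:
B(J) = 13
R(E, d) = E - 4*d
(39446 - 49315)/(R(-51, B(1)) - 82*(27 - 104)) = (39446 - 49315)/((-51 - 4*13) - 82*(27 - 104)) = -9869/((-51 - 52) - 82*(-77)) = -9869/(-103 + 6314) = -9869/6211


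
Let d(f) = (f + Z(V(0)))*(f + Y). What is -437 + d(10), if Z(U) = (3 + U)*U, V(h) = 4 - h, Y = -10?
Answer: -437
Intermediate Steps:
Z(U) = U*(3 + U)
d(f) = (-10 + f)*(28 + f) (d(f) = (f + (4 - 1*0)*(3 + (4 - 1*0)))*(f - 10) = (f + (4 + 0)*(3 + (4 + 0)))*(-10 + f) = (f + 4*(3 + 4))*(-10 + f) = (f + 4*7)*(-10 + f) = (f + 28)*(-10 + f) = (28 + f)*(-10 + f) = (-10 + f)*(28 + f))
-437 + d(10) = -437 + (-280 + 10**2 + 18*10) = -437 + (-280 + 100 + 180) = -437 + 0 = -437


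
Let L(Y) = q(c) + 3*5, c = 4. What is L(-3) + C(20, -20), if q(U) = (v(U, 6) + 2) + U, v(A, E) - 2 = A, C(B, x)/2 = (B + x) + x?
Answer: -13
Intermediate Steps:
C(B, x) = 2*B + 4*x (C(B, x) = 2*((B + x) + x) = 2*(B + 2*x) = 2*B + 4*x)
v(A, E) = 2 + A
q(U) = 4 + 2*U (q(U) = ((2 + U) + 2) + U = (4 + U) + U = 4 + 2*U)
L(Y) = 27 (L(Y) = (4 + 2*4) + 3*5 = (4 + 8) + 15 = 12 + 15 = 27)
L(-3) + C(20, -20) = 27 + (2*20 + 4*(-20)) = 27 + (40 - 80) = 27 - 40 = -13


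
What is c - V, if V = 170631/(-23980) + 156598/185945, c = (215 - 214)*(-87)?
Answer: -71991370889/891792220 ≈ -80.727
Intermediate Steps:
c = -87 (c = 1*(-87) = -87)
V = -5594552251/891792220 (V = 170631*(-1/23980) + 156598*(1/185945) = -170631/23980 + 156598/185945 = -5594552251/891792220 ≈ -6.2734)
c - V = -87 - 1*(-5594552251/891792220) = -87 + 5594552251/891792220 = -71991370889/891792220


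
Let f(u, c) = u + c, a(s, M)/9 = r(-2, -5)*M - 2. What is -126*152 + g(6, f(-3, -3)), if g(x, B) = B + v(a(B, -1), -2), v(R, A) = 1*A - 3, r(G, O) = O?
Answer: -19163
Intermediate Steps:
a(s, M) = -18 - 45*M (a(s, M) = 9*(-5*M - 2) = 9*(-2 - 5*M) = -18 - 45*M)
f(u, c) = c + u
v(R, A) = -3 + A (v(R, A) = A - 3 = -3 + A)
g(x, B) = -5 + B (g(x, B) = B + (-3 - 2) = B - 5 = -5 + B)
-126*152 + g(6, f(-3, -3)) = -126*152 + (-5 + (-3 - 3)) = -19152 + (-5 - 6) = -19152 - 11 = -19163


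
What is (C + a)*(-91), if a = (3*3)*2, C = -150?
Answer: 12012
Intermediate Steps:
a = 18 (a = 9*2 = 18)
(C + a)*(-91) = (-150 + 18)*(-91) = -132*(-91) = 12012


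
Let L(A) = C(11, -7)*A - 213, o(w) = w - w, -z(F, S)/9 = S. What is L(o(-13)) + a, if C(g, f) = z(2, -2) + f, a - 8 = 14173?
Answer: 13968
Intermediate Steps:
a = 14181 (a = 8 + 14173 = 14181)
z(F, S) = -9*S
o(w) = 0
C(g, f) = 18 + f (C(g, f) = -9*(-2) + f = 18 + f)
L(A) = -213 + 11*A (L(A) = (18 - 7)*A - 213 = 11*A - 213 = -213 + 11*A)
L(o(-13)) + a = (-213 + 11*0) + 14181 = (-213 + 0) + 14181 = -213 + 14181 = 13968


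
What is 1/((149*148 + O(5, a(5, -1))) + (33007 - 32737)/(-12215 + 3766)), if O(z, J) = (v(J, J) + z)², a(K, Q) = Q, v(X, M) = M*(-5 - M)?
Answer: 8449/187001447 ≈ 4.5181e-5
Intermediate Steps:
O(z, J) = (z - J*(5 + J))² (O(z, J) = (-J*(5 + J) + z)² = (z - J*(5 + J))²)
1/((149*148 + O(5, a(5, -1))) + (33007 - 32737)/(-12215 + 3766)) = 1/((149*148 + (-1*5 - (5 - 1))²) + (33007 - 32737)/(-12215 + 3766)) = 1/((22052 + (-5 - 1*4)²) + 270/(-8449)) = 1/((22052 + (-5 - 4)²) + 270*(-1/8449)) = 1/((22052 + (-9)²) - 270/8449) = 1/((22052 + 81) - 270/8449) = 1/(22133 - 270/8449) = 1/(187001447/8449) = 8449/187001447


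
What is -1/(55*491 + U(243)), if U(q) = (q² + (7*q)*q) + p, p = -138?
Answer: -1/499259 ≈ -2.0030e-6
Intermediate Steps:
U(q) = -138 + 8*q² (U(q) = (q² + (7*q)*q) - 138 = (q² + 7*q²) - 138 = 8*q² - 138 = -138 + 8*q²)
-1/(55*491 + U(243)) = -1/(55*491 + (-138 + 8*243²)) = -1/(27005 + (-138 + 8*59049)) = -1/(27005 + (-138 + 472392)) = -1/(27005 + 472254) = -1/499259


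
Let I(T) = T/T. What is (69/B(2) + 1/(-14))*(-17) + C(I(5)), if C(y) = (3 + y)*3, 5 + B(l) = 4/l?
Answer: 5659/14 ≈ 404.21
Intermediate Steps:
B(l) = -5 + 4/l
I(T) = 1
C(y) = 9 + 3*y
(69/B(2) + 1/(-14))*(-17) + C(I(5)) = (69/(-5 + 4/2) + 1/(-14))*(-17) + (9 + 3*1) = (69/(-5 + 4*(½)) + 1*(-1/14))*(-17) + (9 + 3) = (69/(-5 + 2) - 1/14)*(-17) + 12 = (69/(-3) - 1/14)*(-17) + 12 = (69*(-⅓) - 1/14)*(-17) + 12 = (-23 - 1/14)*(-17) + 12 = -323/14*(-17) + 12 = 5491/14 + 12 = 5659/14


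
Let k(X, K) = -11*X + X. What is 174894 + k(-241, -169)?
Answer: 177304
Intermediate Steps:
k(X, K) = -10*X
174894 + k(-241, -169) = 174894 - 10*(-241) = 174894 + 2410 = 177304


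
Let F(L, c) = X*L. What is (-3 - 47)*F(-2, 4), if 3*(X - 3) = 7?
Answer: 1600/3 ≈ 533.33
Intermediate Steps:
X = 16/3 (X = 3 + (⅓)*7 = 3 + 7/3 = 16/3 ≈ 5.3333)
F(L, c) = 16*L/3
(-3 - 47)*F(-2, 4) = (-3 - 47)*((16/3)*(-2)) = -50*(-32/3) = 1600/3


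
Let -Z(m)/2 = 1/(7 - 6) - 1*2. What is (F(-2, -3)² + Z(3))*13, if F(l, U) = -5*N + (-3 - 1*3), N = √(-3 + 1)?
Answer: -156 + 780*I*√2 ≈ -156.0 + 1103.1*I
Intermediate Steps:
N = I*√2 (N = √(-2) = I*√2 ≈ 1.4142*I)
Z(m) = 2 (Z(m) = -2*(1/(7 - 6) - 1*2) = -2*(1/1 - 2) = -2*(1 - 2) = -2*(-1) = 2)
F(l, U) = -6 - 5*I*√2 (F(l, U) = -5*I*√2 + (-3 - 1*3) = -5*I*√2 + (-3 - 3) = -5*I*√2 - 6 = -6 - 5*I*√2)
(F(-2, -3)² + Z(3))*13 = ((-6 - 5*I*√2)² + 2)*13 = (2 + (-6 - 5*I*√2)²)*13 = 26 + 13*(-6 - 5*I*√2)²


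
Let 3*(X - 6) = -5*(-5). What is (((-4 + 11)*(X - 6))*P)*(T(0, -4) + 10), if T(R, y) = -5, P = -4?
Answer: -3500/3 ≈ -1166.7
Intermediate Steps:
X = 43/3 (X = 6 + (-5*(-5))/3 = 6 + (1/3)*25 = 6 + 25/3 = 43/3 ≈ 14.333)
(((-4 + 11)*(X - 6))*P)*(T(0, -4) + 10) = (((-4 + 11)*(43/3 - 6))*(-4))*(-5 + 10) = ((7*(25/3))*(-4))*5 = ((175/3)*(-4))*5 = -700/3*5 = -3500/3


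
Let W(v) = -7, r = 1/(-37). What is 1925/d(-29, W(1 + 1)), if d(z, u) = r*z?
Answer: 71225/29 ≈ 2456.0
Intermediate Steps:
r = -1/37 ≈ -0.027027
d(z, u) = -z/37
1925/d(-29, W(1 + 1)) = 1925/((-1/37*(-29))) = 1925/(29/37) = 1925*(37/29) = 71225/29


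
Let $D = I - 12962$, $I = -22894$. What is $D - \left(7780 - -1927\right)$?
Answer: $-45563$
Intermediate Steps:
$D = -35856$ ($D = -22894 - 12962 = -35856$)
$D - \left(7780 - -1927\right) = -35856 - \left(7780 - -1927\right) = -35856 - \left(7780 + 1927\right) = -35856 - 9707 = -45563$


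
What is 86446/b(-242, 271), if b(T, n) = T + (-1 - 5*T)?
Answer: 86446/967 ≈ 89.396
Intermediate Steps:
b(T, n) = -1 - 4*T
86446/b(-242, 271) = 86446/(-1 - 4*(-242)) = 86446/(-1 + 968) = 86446/967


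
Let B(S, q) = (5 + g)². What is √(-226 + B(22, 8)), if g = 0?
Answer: I*√201 ≈ 14.177*I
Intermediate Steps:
B(S, q) = 25 (B(S, q) = (5 + 0)² = 5² = 25)
√(-226 + B(22, 8)) = √(-226 + 25) = √(-201) = I*√201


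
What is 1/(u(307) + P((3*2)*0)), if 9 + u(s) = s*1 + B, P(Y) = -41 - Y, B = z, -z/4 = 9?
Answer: 1/221 ≈ 0.0045249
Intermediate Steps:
z = -36 (z = -4*9 = -36)
B = -36
u(s) = -45 + s (u(s) = -9 + (s*1 - 36) = -9 + (s - 36) = -9 + (-36 + s) = -45 + s)
1/(u(307) + P((3*2)*0)) = 1/((-45 + 307) + (-41 - 3*2*0)) = 1/(262 + (-41 - 6*0)) = 1/(262 + (-41 - 1*0)) = 1/(262 + (-41 + 0)) = 1/(262 - 41) = 1/221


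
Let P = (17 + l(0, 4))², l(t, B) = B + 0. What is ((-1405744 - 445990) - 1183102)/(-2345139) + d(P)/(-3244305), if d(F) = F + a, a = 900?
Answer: 364547732503/281790599385 ≈ 1.2937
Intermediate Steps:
l(t, B) = B
P = 441 (P = (17 + 4)² = 21² = 441)
d(F) = 900 + F (d(F) = F + 900 = 900 + F)
((-1405744 - 445990) - 1183102)/(-2345139) + d(P)/(-3244305) = ((-1405744 - 445990) - 1183102)/(-2345139) + (900 + 441)/(-3244305) = (-1851734 - 1183102)*(-1/2345139) + 1341*(-1/3244305) = -3034836*(-1/2345139) - 447/1081435 = 337204/260571 - 447/1081435 = 364547732503/281790599385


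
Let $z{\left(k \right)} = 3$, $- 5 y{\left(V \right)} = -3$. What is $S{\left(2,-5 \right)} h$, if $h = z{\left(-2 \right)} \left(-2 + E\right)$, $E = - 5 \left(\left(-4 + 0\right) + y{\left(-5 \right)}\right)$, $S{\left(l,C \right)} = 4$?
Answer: $180$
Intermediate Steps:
$y{\left(V \right)} = \frac{3}{5}$ ($y{\left(V \right)} = \left(- \frac{1}{5}\right) \left(-3\right) = \frac{3}{5}$)
$E = 17$ ($E = - 5 \left(\left(-4 + 0\right) + \frac{3}{5}\right) = - 5 \left(-4 + \frac{3}{5}\right) = \left(-5\right) \left(- \frac{17}{5}\right) = 17$)
$h = 45$ ($h = 3 \left(-2 + 17\right) = 3 \cdot 15 = 45$)
$S{\left(2,-5 \right)} h = 4 \cdot 45 = 180$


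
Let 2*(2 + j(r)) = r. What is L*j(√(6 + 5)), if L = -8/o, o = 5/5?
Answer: 16 - 4*√11 ≈ 2.7335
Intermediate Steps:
j(r) = -2 + r/2
o = 1 (o = 5*(⅕) = 1)
L = -8 (L = -8/1 = -8*1 = -8)
L*j(√(6 + 5)) = -8*(-2 + √(6 + 5)/2) = -8*(-2 + √11/2) = 16 - 4*√11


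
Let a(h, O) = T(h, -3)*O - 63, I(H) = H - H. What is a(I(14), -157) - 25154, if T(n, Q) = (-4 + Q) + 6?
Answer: -25060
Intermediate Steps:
T(n, Q) = 2 + Q
I(H) = 0
a(h, O) = -63 - O (a(h, O) = (2 - 3)*O - 63 = -O - 63 = -63 - O)
a(I(14), -157) - 25154 = (-63 - 1*(-157)) - 25154 = (-63 + 157) - 25154 = 94 - 25154 = -25060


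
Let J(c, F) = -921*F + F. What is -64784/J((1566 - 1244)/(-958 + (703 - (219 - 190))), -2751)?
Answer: -8098/316365 ≈ -0.025597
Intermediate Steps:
J(c, F) = -920*F
-64784/J((1566 - 1244)/(-958 + (703 - (219 - 190))), -2751) = -64784/((-920*(-2751))) = -64784/2530920 = -64784*1/2530920 = -8098/316365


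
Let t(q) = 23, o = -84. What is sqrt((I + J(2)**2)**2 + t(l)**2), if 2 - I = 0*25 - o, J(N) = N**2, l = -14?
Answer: sqrt(4885) ≈ 69.893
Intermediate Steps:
I = -82 (I = 2 - (0*25 - 1*(-84)) = 2 - (0 + 84) = 2 - 1*84 = 2 - 84 = -82)
sqrt((I + J(2)**2)**2 + t(l)**2) = sqrt((-82 + (2**2)**2)**2 + 23**2) = sqrt((-82 + 4**2)**2 + 529) = sqrt((-82 + 16)**2 + 529) = sqrt((-66)**2 + 529) = sqrt(4356 + 529) = sqrt(4885)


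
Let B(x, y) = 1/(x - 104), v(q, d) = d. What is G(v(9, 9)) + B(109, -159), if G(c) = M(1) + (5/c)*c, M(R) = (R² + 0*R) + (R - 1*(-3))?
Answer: 51/5 ≈ 10.200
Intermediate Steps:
M(R) = 3 + R + R² (M(R) = (R² + 0) + (R + 3) = R² + (3 + R) = 3 + R + R²)
B(x, y) = 1/(-104 + x)
G(c) = 10 (G(c) = (3 + 1 + 1²) + (5/c)*c = (3 + 1 + 1) + 5 = 5 + 5 = 10)
G(v(9, 9)) + B(109, -159) = 10 + 1/(-104 + 109) = 10 + 1/5 = 10 + ⅕ = 51/5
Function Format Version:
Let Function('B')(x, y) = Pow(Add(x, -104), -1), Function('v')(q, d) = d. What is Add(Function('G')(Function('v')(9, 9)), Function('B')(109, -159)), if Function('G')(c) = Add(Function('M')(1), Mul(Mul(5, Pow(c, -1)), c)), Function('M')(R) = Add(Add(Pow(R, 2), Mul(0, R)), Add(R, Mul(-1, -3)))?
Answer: Rational(51, 5) ≈ 10.200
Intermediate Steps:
Function('M')(R) = Add(3, R, Pow(R, 2)) (Function('M')(R) = Add(Add(Pow(R, 2), 0), Add(R, 3)) = Add(Pow(R, 2), Add(3, R)) = Add(3, R, Pow(R, 2)))
Function('B')(x, y) = Pow(Add(-104, x), -1)
Function('G')(c) = 10 (Function('G')(c) = Add(Add(3, 1, Pow(1, 2)), Mul(Mul(5, Pow(c, -1)), c)) = Add(Add(3, 1, 1), 5) = Add(5, 5) = 10)
Add(Function('G')(Function('v')(9, 9)), Function('B')(109, -159)) = Add(10, Pow(Add(-104, 109), -1)) = Add(10, Pow(5, -1)) = Add(10, Rational(1, 5)) = Rational(51, 5)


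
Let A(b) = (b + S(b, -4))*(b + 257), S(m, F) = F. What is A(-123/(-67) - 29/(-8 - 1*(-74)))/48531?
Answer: -13155087677/948979250604 ≈ -0.013862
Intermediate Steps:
A(b) = (-4 + b)*(257 + b) (A(b) = (b - 4)*(b + 257) = (-4 + b)*(257 + b))
A(-123/(-67) - 29/(-8 - 1*(-74)))/48531 = (-1028 + (-123/(-67) - 29/(-8 - 1*(-74)))² + 253*(-123/(-67) - 29/(-8 - 1*(-74))))/48531 = (-1028 + (-123*(-1/67) - 29/(-8 + 74))² + 253*(-123*(-1/67) - 29/(-8 + 74)))*(1/48531) = (-1028 + (123/67 - 29/66)² + 253*(123/67 - 29/66))*(1/48531) = (-1028 + (6175/4422)² + 253*(6175/4422))*(1/48531) = (-1028 + 38130625/19554084 + 142025/402)*(1/48531) = -13155087677/19554084*1/48531 = -13155087677/948979250604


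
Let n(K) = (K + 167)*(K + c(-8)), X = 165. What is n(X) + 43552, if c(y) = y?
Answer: 95676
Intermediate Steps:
n(K) = (-8 + K)*(167 + K) (n(K) = (K + 167)*(K - 8) = (167 + K)*(-8 + K) = (-8 + K)*(167 + K))
n(X) + 43552 = (-1336 + 165² + 159*165) + 43552 = (-1336 + 27225 + 26235) + 43552 = 52124 + 43552 = 95676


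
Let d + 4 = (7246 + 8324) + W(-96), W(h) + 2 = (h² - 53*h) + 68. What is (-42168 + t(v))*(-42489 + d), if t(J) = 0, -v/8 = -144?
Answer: 529334904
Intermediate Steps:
v = 1152 (v = -8*(-144) = 1152)
W(h) = 66 + h² - 53*h (W(h) = -2 + ((h² - 53*h) + 68) = -2 + (68 + h² - 53*h) = 66 + h² - 53*h)
d = 29936 (d = -4 + ((7246 + 8324) + (66 + (-96)² - 53*(-96))) = -4 + (15570 + (66 + 9216 + 5088)) = -4 + (15570 + 14370) = -4 + 29940 = 29936)
(-42168 + t(v))*(-42489 + d) = (-42168 + 0)*(-42489 + 29936) = -42168*(-12553) = 529334904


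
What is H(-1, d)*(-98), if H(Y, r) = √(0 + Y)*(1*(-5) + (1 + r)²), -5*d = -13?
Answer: -19502*I/25 ≈ -780.08*I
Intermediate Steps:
d = 13/5 (d = -⅕*(-13) = 13/5 ≈ 2.6000)
H(Y, r) = √Y*(-5 + (1 + r)²)
H(-1, d)*(-98) = (√(-1)*(-5 + (1 + 13/5)²))*(-98) = (I*(-5 + (18/5)²))*(-98) = (I*(-5 + 324/25))*(-98) = (I*(199/25))*(-98) = (199*I/25)*(-98) = -19502*I/25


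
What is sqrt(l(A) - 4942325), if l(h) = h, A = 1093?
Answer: 4*I*sqrt(308827) ≈ 2222.9*I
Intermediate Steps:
sqrt(l(A) - 4942325) = sqrt(1093 - 4942325) = sqrt(-4941232) = 4*I*sqrt(308827)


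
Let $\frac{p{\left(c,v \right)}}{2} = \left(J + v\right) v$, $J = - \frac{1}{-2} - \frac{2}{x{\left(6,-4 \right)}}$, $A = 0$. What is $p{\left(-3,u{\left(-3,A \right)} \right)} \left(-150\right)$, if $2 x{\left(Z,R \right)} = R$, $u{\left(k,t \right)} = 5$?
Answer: $-9750$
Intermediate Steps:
$x{\left(Z,R \right)} = \frac{R}{2}$
$J = \frac{3}{2}$ ($J = - \frac{1}{-2} - \frac{2}{\frac{1}{2} \left(-4\right)} = \left(-1\right) \left(- \frac{1}{2}\right) - \frac{2}{-2} = \frac{1}{2} - -1 = \frac{1}{2} + 1 = \frac{3}{2} \approx 1.5$)
$p{\left(c,v \right)} = 2 v \left(\frac{3}{2} + v\right)$ ($p{\left(c,v \right)} = 2 \left(\frac{3}{2} + v\right) v = 2 v \left(\frac{3}{2} + v\right)$)
$p{\left(-3,u{\left(-3,A \right)} \right)} \left(-150\right) = 5 \left(3 + 2 \cdot 5\right) \left(-150\right) = 5 \left(3 + 10\right) \left(-150\right) = 5 \cdot 13 \left(-150\right) = 65 \left(-150\right) = -9750$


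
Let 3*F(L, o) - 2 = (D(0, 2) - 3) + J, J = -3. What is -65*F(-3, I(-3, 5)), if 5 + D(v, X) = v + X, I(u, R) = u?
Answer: 455/3 ≈ 151.67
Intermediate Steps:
D(v, X) = -5 + X + v (D(v, X) = -5 + (v + X) = -5 + (X + v) = -5 + X + v)
F(L, o) = -7/3 (F(L, o) = 2/3 + (((-5 + 2 + 0) - 3) - 3)/3 = 2/3 + ((-3 - 3) - 3)/3 = 2/3 + (-6 - 3)/3 = 2/3 + (1/3)*(-9) = 2/3 - 3 = -7/3)
-65*F(-3, I(-3, 5)) = -65*(-7/3) = 455/3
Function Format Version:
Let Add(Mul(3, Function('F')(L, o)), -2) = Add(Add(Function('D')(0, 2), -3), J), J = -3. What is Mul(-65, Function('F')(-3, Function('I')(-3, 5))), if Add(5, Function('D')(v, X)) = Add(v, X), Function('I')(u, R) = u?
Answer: Rational(455, 3) ≈ 151.67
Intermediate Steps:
Function('D')(v, X) = Add(-5, X, v) (Function('D')(v, X) = Add(-5, Add(v, X)) = Add(-5, Add(X, v)) = Add(-5, X, v))
Function('F')(L, o) = Rational(-7, 3) (Function('F')(L, o) = Add(Rational(2, 3), Mul(Rational(1, 3), Add(Add(Add(-5, 2, 0), -3), -3))) = Add(Rational(2, 3), Mul(Rational(1, 3), Add(Add(-3, -3), -3))) = Add(Rational(2, 3), Mul(Rational(1, 3), Add(-6, -3))) = Add(Rational(2, 3), Mul(Rational(1, 3), -9)) = Add(Rational(2, 3), -3) = Rational(-7, 3))
Mul(-65, Function('F')(-3, Function('I')(-3, 5))) = Mul(-65, Rational(-7, 3)) = Rational(455, 3)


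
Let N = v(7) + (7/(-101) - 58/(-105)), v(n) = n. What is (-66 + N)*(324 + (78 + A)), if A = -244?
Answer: -98050376/10605 ≈ -9245.7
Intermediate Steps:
N = 79358/10605 (N = 7 + (7/(-101) - 58/(-105)) = 7 + (7*(-1/101) - 58*(-1/105)) = 7 + (-7/101 + 58/105) = 7 + 5123/10605 = 79358/10605 ≈ 7.4831)
(-66 + N)*(324 + (78 + A)) = (-66 + 79358/10605)*(324 + (78 - 244)) = -620572*(324 - 166)/10605 = -620572/10605*158 = -98050376/10605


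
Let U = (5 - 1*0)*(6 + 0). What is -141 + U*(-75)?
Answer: -2391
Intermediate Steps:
U = 30 (U = (5 + 0)*6 = 5*6 = 30)
-141 + U*(-75) = -141 + 30*(-75) = -141 - 2250 = -2391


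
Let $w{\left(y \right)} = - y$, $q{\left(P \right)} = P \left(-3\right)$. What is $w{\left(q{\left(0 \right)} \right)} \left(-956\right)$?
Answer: $0$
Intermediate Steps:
$q{\left(P \right)} = - 3 P$
$w{\left(q{\left(0 \right)} \right)} \left(-956\right) = - \left(-3\right) 0 \left(-956\right) = \left(-1\right) 0 \left(-956\right) = 0 \left(-956\right) = 0$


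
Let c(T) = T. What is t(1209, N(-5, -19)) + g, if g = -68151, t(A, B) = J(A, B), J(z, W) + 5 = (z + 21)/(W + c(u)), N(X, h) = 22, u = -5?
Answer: -1157422/17 ≈ -68084.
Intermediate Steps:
J(z, W) = -5 + (21 + z)/(-5 + W) (J(z, W) = -5 + (z + 21)/(W - 5) = -5 + (21 + z)/(-5 + W))
t(A, B) = (46 + A - 5*B)/(-5 + B)
t(1209, N(-5, -19)) + g = (46 + 1209 - 5*22)/(-5 + 22) - 68151 = (46 + 1209 - 110)/17 - 68151 = (1/17)*1145 - 68151 = 1145/17 - 68151 = -1157422/17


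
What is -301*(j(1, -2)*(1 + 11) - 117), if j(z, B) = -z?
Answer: 38829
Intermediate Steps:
-301*(j(1, -2)*(1 + 11) - 117) = -301*((-1*1)*(1 + 11) - 117) = -301*(-1*12 - 117) = -301*(-12 - 117) = -301*(-129) = 38829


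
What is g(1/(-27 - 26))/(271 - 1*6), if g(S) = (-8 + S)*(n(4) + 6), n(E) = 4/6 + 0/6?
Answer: -1700/8427 ≈ -0.20173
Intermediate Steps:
n(E) = ⅔ (n(E) = 4*(⅙) + 0*(⅙) = ⅔ + 0 = ⅔)
g(S) = -160/3 + 20*S/3 (g(S) = (-8 + S)*(⅔ + 6) = (-8 + S)*(20/3) = -160/3 + 20*S/3)
g(1/(-27 - 26))/(271 - 1*6) = (-160/3 + 20/(3*(-27 - 26)))/(271 - 1*6) = (-160/3 + (20/3)/(-53))/(271 - 6) = (-160/3 + (20/3)*(-1/53))/265 = (-160/3 - 20/159)*(1/265) = -8500/159*1/265 = -1700/8427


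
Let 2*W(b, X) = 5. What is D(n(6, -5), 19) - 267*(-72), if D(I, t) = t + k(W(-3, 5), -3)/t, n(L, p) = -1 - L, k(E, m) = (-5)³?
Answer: 365492/19 ≈ 19236.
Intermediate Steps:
W(b, X) = 5/2 (W(b, X) = (½)*5 = 5/2)
k(E, m) = -125
D(I, t) = t - 125/t
D(n(6, -5), 19) - 267*(-72) = (19 - 125/19) - 267*(-72) = (19 - 125*1/19) + 19224 = (19 - 125/19) + 19224 = 236/19 + 19224 = 365492/19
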